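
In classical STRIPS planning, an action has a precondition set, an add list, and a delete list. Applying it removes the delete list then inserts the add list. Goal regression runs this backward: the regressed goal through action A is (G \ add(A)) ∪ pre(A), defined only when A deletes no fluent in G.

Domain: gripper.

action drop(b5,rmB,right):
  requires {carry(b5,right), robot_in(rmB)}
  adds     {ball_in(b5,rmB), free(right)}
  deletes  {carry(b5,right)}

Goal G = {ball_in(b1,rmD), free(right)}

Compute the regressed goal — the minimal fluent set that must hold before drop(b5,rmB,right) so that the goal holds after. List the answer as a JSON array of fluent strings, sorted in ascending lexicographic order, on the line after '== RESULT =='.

Regress:
  G ∩ del = {}  (empty — regression defined)
  G \ add = {ball_in(b1,rmD), free(right)} \ {ball_in(b5,rmB), free(right)} = {ball_in(b1,rmD)}
  ∪ pre   = {ball_in(b1,rmD)} ∪ {carry(b5,right), robot_in(rmB)}
          = {ball_in(b1,rmD), carry(b5,right), robot_in(rmB)}

== RESULT ==
["ball_in(b1,rmD)", "carry(b5,right)", "robot_in(rmB)"]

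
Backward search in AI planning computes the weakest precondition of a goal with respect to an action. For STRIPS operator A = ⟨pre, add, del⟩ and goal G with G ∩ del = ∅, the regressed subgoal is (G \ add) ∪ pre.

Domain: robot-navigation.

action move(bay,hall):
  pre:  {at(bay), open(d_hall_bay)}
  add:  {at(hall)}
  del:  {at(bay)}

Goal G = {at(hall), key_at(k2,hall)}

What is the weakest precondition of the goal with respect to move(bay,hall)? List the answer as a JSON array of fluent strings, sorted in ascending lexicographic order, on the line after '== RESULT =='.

Regress:
  G ∩ del = {}  (empty — regression defined)
  G \ add = {at(hall), key_at(k2,hall)} \ {at(hall)} = {key_at(k2,hall)}
  ∪ pre   = {key_at(k2,hall)} ∪ {at(bay), open(d_hall_bay)}
          = {at(bay), key_at(k2,hall), open(d_hall_bay)}

== RESULT ==
["at(bay)", "key_at(k2,hall)", "open(d_hall_bay)"]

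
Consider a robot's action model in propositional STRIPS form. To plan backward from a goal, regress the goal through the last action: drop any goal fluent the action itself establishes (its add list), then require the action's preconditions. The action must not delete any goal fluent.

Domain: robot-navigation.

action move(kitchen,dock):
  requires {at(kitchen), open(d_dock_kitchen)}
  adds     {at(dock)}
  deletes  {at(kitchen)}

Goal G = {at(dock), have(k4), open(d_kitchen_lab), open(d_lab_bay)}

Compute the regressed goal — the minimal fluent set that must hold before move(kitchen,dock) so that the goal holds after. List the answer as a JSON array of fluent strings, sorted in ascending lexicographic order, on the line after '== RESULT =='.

Regress:
  G ∩ del = {}  (empty — regression defined)
  G \ add = {at(dock), have(k4), open(d_kitchen_lab), open(d_lab_bay)} \ {at(dock)} = {have(k4), open(d_kitchen_lab), open(d_lab_bay)}
  ∪ pre   = {have(k4), open(d_kitchen_lab), open(d_lab_bay)} ∪ {at(kitchen), open(d_dock_kitchen)}
          = {at(kitchen), have(k4), open(d_dock_kitchen), open(d_kitchen_lab), open(d_lab_bay)}

== RESULT ==
["at(kitchen)", "have(k4)", "open(d_dock_kitchen)", "open(d_kitchen_lab)", "open(d_lab_bay)"]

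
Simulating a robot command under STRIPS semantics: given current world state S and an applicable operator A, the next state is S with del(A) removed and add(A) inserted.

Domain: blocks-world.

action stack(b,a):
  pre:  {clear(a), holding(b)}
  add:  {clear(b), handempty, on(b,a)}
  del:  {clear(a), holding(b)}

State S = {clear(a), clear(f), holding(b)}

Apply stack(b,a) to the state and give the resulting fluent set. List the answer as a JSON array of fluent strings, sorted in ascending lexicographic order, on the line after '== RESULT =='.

Compute (S \ del) ∪ add:
  pre ⊆ S: {clear(a), holding(b)} ⊆ S  — applicable
  S \ del = {clear(f)}
  ∪ add   = {clear(b), clear(f), handempty, on(b,a)}

== RESULT ==
["clear(b)", "clear(f)", "handempty", "on(b,a)"]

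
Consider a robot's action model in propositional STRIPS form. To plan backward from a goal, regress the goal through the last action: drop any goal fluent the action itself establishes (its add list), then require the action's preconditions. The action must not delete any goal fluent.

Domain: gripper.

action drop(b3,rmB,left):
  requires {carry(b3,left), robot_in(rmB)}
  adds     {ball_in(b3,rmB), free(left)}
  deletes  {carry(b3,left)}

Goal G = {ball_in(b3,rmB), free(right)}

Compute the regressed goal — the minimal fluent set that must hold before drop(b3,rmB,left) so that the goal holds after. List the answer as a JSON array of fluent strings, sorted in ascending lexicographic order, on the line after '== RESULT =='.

Regress:
  G ∩ del = {}  (empty — regression defined)
  G \ add = {ball_in(b3,rmB), free(right)} \ {ball_in(b3,rmB), free(left)} = {free(right)}
  ∪ pre   = {free(right)} ∪ {carry(b3,left), robot_in(rmB)}
          = {carry(b3,left), free(right), robot_in(rmB)}

== RESULT ==
["carry(b3,left)", "free(right)", "robot_in(rmB)"]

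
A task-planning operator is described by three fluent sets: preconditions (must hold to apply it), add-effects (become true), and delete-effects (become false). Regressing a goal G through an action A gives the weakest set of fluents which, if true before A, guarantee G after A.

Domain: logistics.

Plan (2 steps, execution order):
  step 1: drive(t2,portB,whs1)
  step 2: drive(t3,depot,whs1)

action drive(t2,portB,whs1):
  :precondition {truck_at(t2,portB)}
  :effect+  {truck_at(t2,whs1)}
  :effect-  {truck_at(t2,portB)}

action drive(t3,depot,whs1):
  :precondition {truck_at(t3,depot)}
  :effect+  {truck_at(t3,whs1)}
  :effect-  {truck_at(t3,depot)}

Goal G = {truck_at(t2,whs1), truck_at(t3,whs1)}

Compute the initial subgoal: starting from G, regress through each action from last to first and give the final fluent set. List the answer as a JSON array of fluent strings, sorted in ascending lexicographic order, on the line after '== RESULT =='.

Work backward from the goal:
  through step 2 (drive(t3,depot,whs1)): drop {truck_at(t3,whs1)}, keep {truck_at(t2,whs1)}, require {truck_at(t3,depot)}
    → {truck_at(t2,whs1), truck_at(t3,depot)}
  through step 1 (drive(t2,portB,whs1)): drop {truck_at(t2,whs1)}, keep {truck_at(t3,depot)}, require {truck_at(t2,portB)}
    → {truck_at(t2,portB), truck_at(t3,depot)}

== RESULT ==
["truck_at(t2,portB)", "truck_at(t3,depot)"]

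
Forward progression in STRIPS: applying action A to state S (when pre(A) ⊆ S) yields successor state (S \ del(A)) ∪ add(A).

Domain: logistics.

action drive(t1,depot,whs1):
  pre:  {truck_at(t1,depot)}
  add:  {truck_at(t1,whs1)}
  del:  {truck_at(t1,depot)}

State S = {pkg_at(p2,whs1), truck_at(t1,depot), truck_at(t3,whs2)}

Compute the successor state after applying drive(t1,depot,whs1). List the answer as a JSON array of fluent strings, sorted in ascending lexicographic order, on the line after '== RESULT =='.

Progress:
  pre ⊆ S: {truck_at(t1,depot)} ⊆ S  — applicable
  S \ del = {pkg_at(p2,whs1), truck_at(t3,whs2)}
  ∪ add   = {pkg_at(p2,whs1), truck_at(t1,whs1), truck_at(t3,whs2)}

== RESULT ==
["pkg_at(p2,whs1)", "truck_at(t1,whs1)", "truck_at(t3,whs2)"]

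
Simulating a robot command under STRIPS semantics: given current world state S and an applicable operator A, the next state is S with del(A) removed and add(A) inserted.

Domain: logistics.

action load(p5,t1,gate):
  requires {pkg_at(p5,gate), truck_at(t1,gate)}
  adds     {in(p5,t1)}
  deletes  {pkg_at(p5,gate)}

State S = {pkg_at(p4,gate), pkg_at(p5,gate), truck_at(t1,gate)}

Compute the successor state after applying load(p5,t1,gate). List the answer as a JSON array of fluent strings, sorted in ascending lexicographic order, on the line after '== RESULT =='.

Compute (S \ del) ∪ add:
  pre ⊆ S: {pkg_at(p5,gate), truck_at(t1,gate)} ⊆ S  — applicable
  S \ del = {pkg_at(p4,gate), truck_at(t1,gate)}
  ∪ add   = {in(p5,t1), pkg_at(p4,gate), truck_at(t1,gate)}

== RESULT ==
["in(p5,t1)", "pkg_at(p4,gate)", "truck_at(t1,gate)"]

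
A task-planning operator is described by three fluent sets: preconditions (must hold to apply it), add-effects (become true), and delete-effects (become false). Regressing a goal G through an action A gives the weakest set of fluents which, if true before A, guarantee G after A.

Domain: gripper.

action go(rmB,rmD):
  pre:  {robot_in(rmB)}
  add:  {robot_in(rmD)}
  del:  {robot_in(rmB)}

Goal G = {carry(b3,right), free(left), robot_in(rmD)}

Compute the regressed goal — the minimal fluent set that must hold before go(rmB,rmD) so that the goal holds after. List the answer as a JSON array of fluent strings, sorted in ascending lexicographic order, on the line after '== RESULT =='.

Regress:
  G ∩ del = {}  (empty — regression defined)
  G \ add = {carry(b3,right), free(left), robot_in(rmD)} \ {robot_in(rmD)} = {carry(b3,right), free(left)}
  ∪ pre   = {carry(b3,right), free(left)} ∪ {robot_in(rmB)}
          = {carry(b3,right), free(left), robot_in(rmB)}

== RESULT ==
["carry(b3,right)", "free(left)", "robot_in(rmB)"]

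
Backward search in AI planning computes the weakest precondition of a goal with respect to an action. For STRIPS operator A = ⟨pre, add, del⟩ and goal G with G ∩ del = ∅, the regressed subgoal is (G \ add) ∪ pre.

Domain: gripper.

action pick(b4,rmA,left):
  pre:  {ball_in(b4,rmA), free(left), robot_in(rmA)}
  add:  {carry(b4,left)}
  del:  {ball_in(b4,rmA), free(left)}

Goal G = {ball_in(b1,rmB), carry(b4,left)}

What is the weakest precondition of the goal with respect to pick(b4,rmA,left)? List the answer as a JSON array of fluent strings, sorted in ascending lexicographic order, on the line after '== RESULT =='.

Compute (G \ add) ∪ pre:
  G ∩ del = {}  (empty — regression defined)
  G \ add = {ball_in(b1,rmB), carry(b4,left)} \ {carry(b4,left)} = {ball_in(b1,rmB)}
  ∪ pre   = {ball_in(b1,rmB)} ∪ {ball_in(b4,rmA), free(left), robot_in(rmA)}
          = {ball_in(b1,rmB), ball_in(b4,rmA), free(left), robot_in(rmA)}

== RESULT ==
["ball_in(b1,rmB)", "ball_in(b4,rmA)", "free(left)", "robot_in(rmA)"]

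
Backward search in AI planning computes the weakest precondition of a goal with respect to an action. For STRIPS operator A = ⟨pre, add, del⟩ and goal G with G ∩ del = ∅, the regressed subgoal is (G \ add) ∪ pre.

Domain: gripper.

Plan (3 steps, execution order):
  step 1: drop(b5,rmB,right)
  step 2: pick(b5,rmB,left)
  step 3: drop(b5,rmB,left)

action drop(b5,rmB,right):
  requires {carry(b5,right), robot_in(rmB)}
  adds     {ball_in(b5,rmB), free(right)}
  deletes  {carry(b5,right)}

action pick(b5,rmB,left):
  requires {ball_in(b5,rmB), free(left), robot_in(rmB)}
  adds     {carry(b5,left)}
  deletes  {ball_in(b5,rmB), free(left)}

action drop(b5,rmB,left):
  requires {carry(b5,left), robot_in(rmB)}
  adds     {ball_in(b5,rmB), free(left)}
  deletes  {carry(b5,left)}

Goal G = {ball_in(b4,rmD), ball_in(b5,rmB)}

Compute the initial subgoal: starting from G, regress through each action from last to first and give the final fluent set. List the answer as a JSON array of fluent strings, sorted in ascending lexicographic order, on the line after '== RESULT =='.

Work backward from the goal:
  through step 3 (drop(b5,rmB,left)): drop {ball_in(b5,rmB)}, keep {ball_in(b4,rmD)}, require {carry(b5,left), robot_in(rmB)}
    → {ball_in(b4,rmD), carry(b5,left), robot_in(rmB)}
  through step 2 (pick(b5,rmB,left)): drop {carry(b5,left)}, keep {ball_in(b4,rmD), robot_in(rmB)}, require {ball_in(b5,rmB), free(left), robot_in(rmB)}
    → {ball_in(b4,rmD), ball_in(b5,rmB), free(left), robot_in(rmB)}
  through step 1 (drop(b5,rmB,right)): drop {ball_in(b5,rmB)}, keep {ball_in(b4,rmD), free(left), robot_in(rmB)}, require {carry(b5,right), robot_in(rmB)}
    → {ball_in(b4,rmD), carry(b5,right), free(left), robot_in(rmB)}

== RESULT ==
["ball_in(b4,rmD)", "carry(b5,right)", "free(left)", "robot_in(rmB)"]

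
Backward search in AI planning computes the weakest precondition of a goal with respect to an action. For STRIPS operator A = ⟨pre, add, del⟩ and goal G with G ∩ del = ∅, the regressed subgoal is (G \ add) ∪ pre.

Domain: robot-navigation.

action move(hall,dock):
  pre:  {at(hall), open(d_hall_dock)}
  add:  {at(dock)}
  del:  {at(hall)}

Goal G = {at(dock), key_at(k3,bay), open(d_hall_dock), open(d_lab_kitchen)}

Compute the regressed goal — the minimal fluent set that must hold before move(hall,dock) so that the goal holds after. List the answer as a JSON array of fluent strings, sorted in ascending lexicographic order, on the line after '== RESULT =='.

Compute (G \ add) ∪ pre:
  G ∩ del = {}  (empty — regression defined)
  G \ add = {at(dock), key_at(k3,bay), open(d_hall_dock), open(d_lab_kitchen)} \ {at(dock)} = {key_at(k3,bay), open(d_hall_dock), open(d_lab_kitchen)}
  ∪ pre   = {key_at(k3,bay), open(d_hall_dock), open(d_lab_kitchen)} ∪ {at(hall), open(d_hall_dock)}
          = {at(hall), key_at(k3,bay), open(d_hall_dock), open(d_lab_kitchen)}

== RESULT ==
["at(hall)", "key_at(k3,bay)", "open(d_hall_dock)", "open(d_lab_kitchen)"]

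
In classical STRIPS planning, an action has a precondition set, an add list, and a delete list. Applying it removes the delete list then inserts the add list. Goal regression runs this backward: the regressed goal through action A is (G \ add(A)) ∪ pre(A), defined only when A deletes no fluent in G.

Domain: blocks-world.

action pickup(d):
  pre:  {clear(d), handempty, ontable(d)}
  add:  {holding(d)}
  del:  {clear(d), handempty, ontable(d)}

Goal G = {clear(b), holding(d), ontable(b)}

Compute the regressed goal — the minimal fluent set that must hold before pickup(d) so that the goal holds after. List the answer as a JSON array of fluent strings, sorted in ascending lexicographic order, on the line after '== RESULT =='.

Regress:
  G ∩ del = {}  (empty — regression defined)
  G \ add = {clear(b), holding(d), ontable(b)} \ {holding(d)} = {clear(b), ontable(b)}
  ∪ pre   = {clear(b), ontable(b)} ∪ {clear(d), handempty, ontable(d)}
          = {clear(b), clear(d), handempty, ontable(b), ontable(d)}

== RESULT ==
["clear(b)", "clear(d)", "handempty", "ontable(b)", "ontable(d)"]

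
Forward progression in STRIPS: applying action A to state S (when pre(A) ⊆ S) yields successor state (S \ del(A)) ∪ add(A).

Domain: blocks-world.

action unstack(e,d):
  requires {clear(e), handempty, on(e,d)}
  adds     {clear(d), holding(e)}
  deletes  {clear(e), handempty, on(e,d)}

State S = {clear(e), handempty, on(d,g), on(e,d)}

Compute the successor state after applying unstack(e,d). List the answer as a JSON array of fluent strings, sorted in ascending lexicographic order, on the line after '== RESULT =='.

Compute (S \ del) ∪ add:
  pre ⊆ S: {clear(e), handempty, on(e,d)} ⊆ S  — applicable
  S \ del = {on(d,g)}
  ∪ add   = {clear(d), holding(e), on(d,g)}

== RESULT ==
["clear(d)", "holding(e)", "on(d,g)"]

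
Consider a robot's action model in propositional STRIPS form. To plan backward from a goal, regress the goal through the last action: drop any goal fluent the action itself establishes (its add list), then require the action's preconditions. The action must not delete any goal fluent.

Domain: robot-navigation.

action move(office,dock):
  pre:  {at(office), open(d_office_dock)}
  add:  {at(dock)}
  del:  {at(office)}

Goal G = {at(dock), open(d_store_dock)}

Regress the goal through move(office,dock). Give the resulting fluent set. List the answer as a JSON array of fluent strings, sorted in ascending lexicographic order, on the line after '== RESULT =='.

Compute (G \ add) ∪ pre:
  G ∩ del = {}  (empty — regression defined)
  G \ add = {at(dock), open(d_store_dock)} \ {at(dock)} = {open(d_store_dock)}
  ∪ pre   = {open(d_store_dock)} ∪ {at(office), open(d_office_dock)}
          = {at(office), open(d_office_dock), open(d_store_dock)}

== RESULT ==
["at(office)", "open(d_office_dock)", "open(d_store_dock)"]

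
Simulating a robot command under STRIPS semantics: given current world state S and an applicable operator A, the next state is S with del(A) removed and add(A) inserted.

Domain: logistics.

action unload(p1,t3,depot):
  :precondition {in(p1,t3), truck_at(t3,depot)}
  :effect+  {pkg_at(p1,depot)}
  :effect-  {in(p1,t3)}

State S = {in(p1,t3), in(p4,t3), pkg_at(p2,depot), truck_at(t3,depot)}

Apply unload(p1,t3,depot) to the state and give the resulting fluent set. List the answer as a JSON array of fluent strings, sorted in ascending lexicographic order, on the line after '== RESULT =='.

Progress:
  pre ⊆ S: {in(p1,t3), truck_at(t3,depot)} ⊆ S  — applicable
  S \ del = {in(p4,t3), pkg_at(p2,depot), truck_at(t3,depot)}
  ∪ add   = {in(p4,t3), pkg_at(p1,depot), pkg_at(p2,depot), truck_at(t3,depot)}

== RESULT ==
["in(p4,t3)", "pkg_at(p1,depot)", "pkg_at(p2,depot)", "truck_at(t3,depot)"]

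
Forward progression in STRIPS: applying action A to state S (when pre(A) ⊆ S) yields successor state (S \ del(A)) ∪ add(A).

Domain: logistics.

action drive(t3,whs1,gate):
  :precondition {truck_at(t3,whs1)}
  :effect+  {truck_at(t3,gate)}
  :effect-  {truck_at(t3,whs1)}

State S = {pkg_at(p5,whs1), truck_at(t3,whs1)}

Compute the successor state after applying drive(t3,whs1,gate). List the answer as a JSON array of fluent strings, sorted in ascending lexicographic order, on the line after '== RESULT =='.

Progress:
  pre ⊆ S: {truck_at(t3,whs1)} ⊆ S  — applicable
  S \ del = {pkg_at(p5,whs1)}
  ∪ add   = {pkg_at(p5,whs1), truck_at(t3,gate)}

== RESULT ==
["pkg_at(p5,whs1)", "truck_at(t3,gate)"]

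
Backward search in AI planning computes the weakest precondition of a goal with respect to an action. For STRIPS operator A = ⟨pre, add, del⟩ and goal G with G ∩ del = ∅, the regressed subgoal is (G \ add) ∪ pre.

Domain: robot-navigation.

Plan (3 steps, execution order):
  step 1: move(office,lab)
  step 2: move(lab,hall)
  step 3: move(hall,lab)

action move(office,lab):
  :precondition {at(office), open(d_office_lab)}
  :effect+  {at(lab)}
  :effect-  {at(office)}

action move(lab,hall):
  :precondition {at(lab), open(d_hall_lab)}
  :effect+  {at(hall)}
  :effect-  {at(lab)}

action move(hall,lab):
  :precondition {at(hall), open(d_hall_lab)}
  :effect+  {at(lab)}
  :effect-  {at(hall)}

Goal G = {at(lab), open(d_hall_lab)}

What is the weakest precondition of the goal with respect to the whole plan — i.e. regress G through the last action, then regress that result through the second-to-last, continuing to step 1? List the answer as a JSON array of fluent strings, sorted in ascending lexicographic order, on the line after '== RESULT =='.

Work backward from the goal:
  through step 3 (move(hall,lab)): drop {at(lab)}, keep {open(d_hall_lab)}, require {at(hall), open(d_hall_lab)}
    → {at(hall), open(d_hall_lab)}
  through step 2 (move(lab,hall)): drop {at(hall)}, keep {open(d_hall_lab)}, require {at(lab), open(d_hall_lab)}
    → {at(lab), open(d_hall_lab)}
  through step 1 (move(office,lab)): drop {at(lab)}, keep {open(d_hall_lab)}, require {at(office), open(d_office_lab)}
    → {at(office), open(d_hall_lab), open(d_office_lab)}

== RESULT ==
["at(office)", "open(d_hall_lab)", "open(d_office_lab)"]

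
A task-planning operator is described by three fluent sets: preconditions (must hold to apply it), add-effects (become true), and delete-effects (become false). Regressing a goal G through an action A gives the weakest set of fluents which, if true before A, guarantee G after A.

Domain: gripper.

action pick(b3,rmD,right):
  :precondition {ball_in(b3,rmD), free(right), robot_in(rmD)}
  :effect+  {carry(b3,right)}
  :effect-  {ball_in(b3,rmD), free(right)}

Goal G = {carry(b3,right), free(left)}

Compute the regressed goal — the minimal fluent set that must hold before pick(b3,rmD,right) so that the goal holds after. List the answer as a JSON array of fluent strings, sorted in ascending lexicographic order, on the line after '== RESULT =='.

Regress:
  G ∩ del = {}  (empty — regression defined)
  G \ add = {carry(b3,right), free(left)} \ {carry(b3,right)} = {free(left)}
  ∪ pre   = {free(left)} ∪ {ball_in(b3,rmD), free(right), robot_in(rmD)}
          = {ball_in(b3,rmD), free(left), free(right), robot_in(rmD)}

== RESULT ==
["ball_in(b3,rmD)", "free(left)", "free(right)", "robot_in(rmD)"]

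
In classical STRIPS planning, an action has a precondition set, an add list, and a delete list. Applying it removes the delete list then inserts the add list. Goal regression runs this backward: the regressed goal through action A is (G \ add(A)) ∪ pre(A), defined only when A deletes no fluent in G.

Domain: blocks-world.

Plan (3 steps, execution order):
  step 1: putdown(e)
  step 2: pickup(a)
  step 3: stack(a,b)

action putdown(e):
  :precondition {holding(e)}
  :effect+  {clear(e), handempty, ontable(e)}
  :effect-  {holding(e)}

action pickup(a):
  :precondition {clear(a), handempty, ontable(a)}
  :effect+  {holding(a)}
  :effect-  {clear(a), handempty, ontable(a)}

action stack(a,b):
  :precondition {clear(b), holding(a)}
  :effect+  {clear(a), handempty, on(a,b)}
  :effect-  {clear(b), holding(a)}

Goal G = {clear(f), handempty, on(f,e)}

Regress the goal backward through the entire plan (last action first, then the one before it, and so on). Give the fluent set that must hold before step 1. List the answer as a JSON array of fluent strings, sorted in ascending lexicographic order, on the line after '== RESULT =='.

Work backward from the goal:
  through step 3 (stack(a,b)): drop {handempty}, keep {clear(f), on(f,e)}, require {clear(b), holding(a)}
    → {clear(b), clear(f), holding(a), on(f,e)}
  through step 2 (pickup(a)): drop {holding(a)}, keep {clear(b), clear(f), on(f,e)}, require {clear(a), handempty, ontable(a)}
    → {clear(a), clear(b), clear(f), handempty, on(f,e), ontable(a)}
  through step 1 (putdown(e)): drop {handempty}, keep {clear(a), clear(b), clear(f), on(f,e), ontable(a)}, require {holding(e)}
    → {clear(a), clear(b), clear(f), holding(e), on(f,e), ontable(a)}

== RESULT ==
["clear(a)", "clear(b)", "clear(f)", "holding(e)", "on(f,e)", "ontable(a)"]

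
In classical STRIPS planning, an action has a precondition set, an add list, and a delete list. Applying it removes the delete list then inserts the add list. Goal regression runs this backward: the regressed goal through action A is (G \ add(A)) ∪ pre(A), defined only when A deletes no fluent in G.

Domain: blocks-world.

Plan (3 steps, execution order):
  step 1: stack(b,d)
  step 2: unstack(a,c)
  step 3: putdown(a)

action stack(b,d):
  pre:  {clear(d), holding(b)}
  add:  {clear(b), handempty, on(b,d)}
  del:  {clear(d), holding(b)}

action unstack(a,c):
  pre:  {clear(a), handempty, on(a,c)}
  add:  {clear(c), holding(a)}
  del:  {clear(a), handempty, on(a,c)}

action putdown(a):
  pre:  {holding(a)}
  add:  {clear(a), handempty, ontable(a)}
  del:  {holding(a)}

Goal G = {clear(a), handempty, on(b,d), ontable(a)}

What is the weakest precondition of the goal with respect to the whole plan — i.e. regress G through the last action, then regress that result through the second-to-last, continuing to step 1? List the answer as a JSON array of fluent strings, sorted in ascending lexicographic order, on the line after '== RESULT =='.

Work backward from the goal:
  through step 3 (putdown(a)): drop {clear(a), handempty, ontable(a)}, keep {on(b,d)}, require {holding(a)}
    → {holding(a), on(b,d)}
  through step 2 (unstack(a,c)): drop {holding(a)}, keep {on(b,d)}, require {clear(a), handempty, on(a,c)}
    → {clear(a), handempty, on(a,c), on(b,d)}
  through step 1 (stack(b,d)): drop {handempty, on(b,d)}, keep {clear(a), on(a,c)}, require {clear(d), holding(b)}
    → {clear(a), clear(d), holding(b), on(a,c)}

== RESULT ==
["clear(a)", "clear(d)", "holding(b)", "on(a,c)"]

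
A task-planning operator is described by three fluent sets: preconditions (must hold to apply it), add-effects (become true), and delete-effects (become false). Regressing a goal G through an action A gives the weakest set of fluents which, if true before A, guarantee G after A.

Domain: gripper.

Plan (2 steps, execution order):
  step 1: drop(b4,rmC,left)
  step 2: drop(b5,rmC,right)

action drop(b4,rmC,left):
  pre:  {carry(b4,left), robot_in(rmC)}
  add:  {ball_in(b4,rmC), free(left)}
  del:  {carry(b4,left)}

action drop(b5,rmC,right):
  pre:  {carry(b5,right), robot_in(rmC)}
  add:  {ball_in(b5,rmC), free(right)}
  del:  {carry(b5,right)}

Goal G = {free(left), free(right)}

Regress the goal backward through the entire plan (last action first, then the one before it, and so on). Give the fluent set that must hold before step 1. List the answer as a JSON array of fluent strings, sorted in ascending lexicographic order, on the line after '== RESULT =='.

Regress step by step:
  through step 2 (drop(b5,rmC,right)): drop {free(right)}, keep {free(left)}, require {carry(b5,right), robot_in(rmC)}
    → {carry(b5,right), free(left), robot_in(rmC)}
  through step 1 (drop(b4,rmC,left)): drop {free(left)}, keep {carry(b5,right), robot_in(rmC)}, require {carry(b4,left), robot_in(rmC)}
    → {carry(b4,left), carry(b5,right), robot_in(rmC)}

== RESULT ==
["carry(b4,left)", "carry(b5,right)", "robot_in(rmC)"]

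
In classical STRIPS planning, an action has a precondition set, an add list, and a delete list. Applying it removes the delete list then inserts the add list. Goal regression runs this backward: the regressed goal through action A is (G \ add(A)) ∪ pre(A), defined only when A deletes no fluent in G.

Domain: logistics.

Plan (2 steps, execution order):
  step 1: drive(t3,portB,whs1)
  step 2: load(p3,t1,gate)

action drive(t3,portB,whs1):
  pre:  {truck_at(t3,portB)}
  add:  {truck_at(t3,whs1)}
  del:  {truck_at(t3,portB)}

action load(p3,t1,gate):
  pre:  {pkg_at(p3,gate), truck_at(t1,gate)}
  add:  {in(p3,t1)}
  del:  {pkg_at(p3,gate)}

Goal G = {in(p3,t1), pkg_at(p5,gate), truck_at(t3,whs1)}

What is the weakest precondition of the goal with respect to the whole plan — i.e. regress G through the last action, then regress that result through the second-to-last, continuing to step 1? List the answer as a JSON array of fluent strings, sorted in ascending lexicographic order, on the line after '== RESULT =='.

Regress step by step:
  through step 2 (load(p3,t1,gate)): drop {in(p3,t1)}, keep {pkg_at(p5,gate), truck_at(t3,whs1)}, require {pkg_at(p3,gate), truck_at(t1,gate)}
    → {pkg_at(p3,gate), pkg_at(p5,gate), truck_at(t1,gate), truck_at(t3,whs1)}
  through step 1 (drive(t3,portB,whs1)): drop {truck_at(t3,whs1)}, keep {pkg_at(p3,gate), pkg_at(p5,gate), truck_at(t1,gate)}, require {truck_at(t3,portB)}
    → {pkg_at(p3,gate), pkg_at(p5,gate), truck_at(t1,gate), truck_at(t3,portB)}

== RESULT ==
["pkg_at(p3,gate)", "pkg_at(p5,gate)", "truck_at(t1,gate)", "truck_at(t3,portB)"]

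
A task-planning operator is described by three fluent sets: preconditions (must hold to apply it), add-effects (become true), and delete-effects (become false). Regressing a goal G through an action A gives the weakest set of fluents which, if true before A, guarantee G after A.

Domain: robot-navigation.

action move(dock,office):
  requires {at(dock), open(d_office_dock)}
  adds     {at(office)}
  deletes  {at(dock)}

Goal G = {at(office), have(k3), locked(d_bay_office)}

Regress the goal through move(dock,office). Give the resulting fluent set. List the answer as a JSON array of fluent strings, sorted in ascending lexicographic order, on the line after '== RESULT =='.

Regress:
  G ∩ del = {}  (empty — regression defined)
  G \ add = {at(office), have(k3), locked(d_bay_office)} \ {at(office)} = {have(k3), locked(d_bay_office)}
  ∪ pre   = {have(k3), locked(d_bay_office)} ∪ {at(dock), open(d_office_dock)}
          = {at(dock), have(k3), locked(d_bay_office), open(d_office_dock)}

== RESULT ==
["at(dock)", "have(k3)", "locked(d_bay_office)", "open(d_office_dock)"]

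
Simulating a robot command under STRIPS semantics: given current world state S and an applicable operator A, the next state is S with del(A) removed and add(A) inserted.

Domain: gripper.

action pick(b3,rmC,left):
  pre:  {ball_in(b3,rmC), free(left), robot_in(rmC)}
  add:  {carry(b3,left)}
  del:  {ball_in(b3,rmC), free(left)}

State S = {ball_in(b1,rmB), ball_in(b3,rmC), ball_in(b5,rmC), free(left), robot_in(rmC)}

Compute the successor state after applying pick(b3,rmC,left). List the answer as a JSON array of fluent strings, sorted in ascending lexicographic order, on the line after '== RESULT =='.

Progress:
  pre ⊆ S: {ball_in(b3,rmC), free(left), robot_in(rmC)} ⊆ S  — applicable
  S \ del = {ball_in(b1,rmB), ball_in(b5,rmC), robot_in(rmC)}
  ∪ add   = {ball_in(b1,rmB), ball_in(b5,rmC), carry(b3,left), robot_in(rmC)}

== RESULT ==
["ball_in(b1,rmB)", "ball_in(b5,rmC)", "carry(b3,left)", "robot_in(rmC)"]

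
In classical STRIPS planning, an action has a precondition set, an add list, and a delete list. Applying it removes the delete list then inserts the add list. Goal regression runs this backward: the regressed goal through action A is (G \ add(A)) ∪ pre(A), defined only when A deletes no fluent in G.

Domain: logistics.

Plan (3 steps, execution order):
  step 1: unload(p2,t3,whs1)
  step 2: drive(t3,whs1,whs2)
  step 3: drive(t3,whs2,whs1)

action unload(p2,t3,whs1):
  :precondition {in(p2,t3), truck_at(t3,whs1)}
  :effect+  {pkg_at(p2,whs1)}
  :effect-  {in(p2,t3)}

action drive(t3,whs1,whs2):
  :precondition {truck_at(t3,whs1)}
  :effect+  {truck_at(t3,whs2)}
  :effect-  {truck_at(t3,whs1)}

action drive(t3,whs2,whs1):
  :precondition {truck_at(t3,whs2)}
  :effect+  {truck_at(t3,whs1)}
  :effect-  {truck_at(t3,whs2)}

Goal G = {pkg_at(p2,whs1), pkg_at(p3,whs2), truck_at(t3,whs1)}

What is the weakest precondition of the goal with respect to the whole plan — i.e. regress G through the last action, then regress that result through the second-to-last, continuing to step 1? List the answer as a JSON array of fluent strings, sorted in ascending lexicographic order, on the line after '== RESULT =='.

Regress step by step:
  through step 3 (drive(t3,whs2,whs1)): drop {truck_at(t3,whs1)}, keep {pkg_at(p2,whs1), pkg_at(p3,whs2)}, require {truck_at(t3,whs2)}
    → {pkg_at(p2,whs1), pkg_at(p3,whs2), truck_at(t3,whs2)}
  through step 2 (drive(t3,whs1,whs2)): drop {truck_at(t3,whs2)}, keep {pkg_at(p2,whs1), pkg_at(p3,whs2)}, require {truck_at(t3,whs1)}
    → {pkg_at(p2,whs1), pkg_at(p3,whs2), truck_at(t3,whs1)}
  through step 1 (unload(p2,t3,whs1)): drop {pkg_at(p2,whs1)}, keep {pkg_at(p3,whs2), truck_at(t3,whs1)}, require {in(p2,t3), truck_at(t3,whs1)}
    → {in(p2,t3), pkg_at(p3,whs2), truck_at(t3,whs1)}

== RESULT ==
["in(p2,t3)", "pkg_at(p3,whs2)", "truck_at(t3,whs1)"]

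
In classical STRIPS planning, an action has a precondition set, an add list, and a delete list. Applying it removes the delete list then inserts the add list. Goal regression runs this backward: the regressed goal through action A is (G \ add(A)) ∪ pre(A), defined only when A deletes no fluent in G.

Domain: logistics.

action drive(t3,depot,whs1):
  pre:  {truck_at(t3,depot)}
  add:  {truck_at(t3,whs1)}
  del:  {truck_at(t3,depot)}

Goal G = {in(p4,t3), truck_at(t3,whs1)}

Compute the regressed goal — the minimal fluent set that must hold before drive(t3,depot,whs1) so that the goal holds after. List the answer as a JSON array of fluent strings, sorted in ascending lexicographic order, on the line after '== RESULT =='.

Compute (G \ add) ∪ pre:
  G ∩ del = {}  (empty — regression defined)
  G \ add = {in(p4,t3), truck_at(t3,whs1)} \ {truck_at(t3,whs1)} = {in(p4,t3)}
  ∪ pre   = {in(p4,t3)} ∪ {truck_at(t3,depot)}
          = {in(p4,t3), truck_at(t3,depot)}

== RESULT ==
["in(p4,t3)", "truck_at(t3,depot)"]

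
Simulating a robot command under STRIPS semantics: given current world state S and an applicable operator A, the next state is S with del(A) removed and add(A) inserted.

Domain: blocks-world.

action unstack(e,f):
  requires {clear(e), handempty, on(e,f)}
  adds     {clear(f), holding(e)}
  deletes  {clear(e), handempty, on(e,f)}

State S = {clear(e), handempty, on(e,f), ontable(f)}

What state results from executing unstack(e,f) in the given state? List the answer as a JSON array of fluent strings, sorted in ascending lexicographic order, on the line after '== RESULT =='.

Progress:
  pre ⊆ S: {clear(e), handempty, on(e,f)} ⊆ S  — applicable
  S \ del = {ontable(f)}
  ∪ add   = {clear(f), holding(e), ontable(f)}

== RESULT ==
["clear(f)", "holding(e)", "ontable(f)"]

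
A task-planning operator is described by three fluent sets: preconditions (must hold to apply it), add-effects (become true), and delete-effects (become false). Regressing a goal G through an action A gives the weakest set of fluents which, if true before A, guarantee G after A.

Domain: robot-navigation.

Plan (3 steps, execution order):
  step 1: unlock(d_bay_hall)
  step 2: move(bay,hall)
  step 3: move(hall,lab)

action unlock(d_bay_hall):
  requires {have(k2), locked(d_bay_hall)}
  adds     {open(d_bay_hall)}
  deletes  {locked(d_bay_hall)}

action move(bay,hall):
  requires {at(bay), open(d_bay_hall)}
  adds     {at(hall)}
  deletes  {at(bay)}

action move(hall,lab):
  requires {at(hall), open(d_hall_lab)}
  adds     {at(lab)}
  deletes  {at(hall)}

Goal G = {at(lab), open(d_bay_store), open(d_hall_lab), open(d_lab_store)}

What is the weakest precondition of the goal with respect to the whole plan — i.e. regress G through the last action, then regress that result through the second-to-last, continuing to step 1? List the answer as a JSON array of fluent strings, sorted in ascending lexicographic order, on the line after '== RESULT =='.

Work backward from the goal:
  through step 3 (move(hall,lab)): drop {at(lab)}, keep {open(d_bay_store), open(d_hall_lab), open(d_lab_store)}, require {at(hall), open(d_hall_lab)}
    → {at(hall), open(d_bay_store), open(d_hall_lab), open(d_lab_store)}
  through step 2 (move(bay,hall)): drop {at(hall)}, keep {open(d_bay_store), open(d_hall_lab), open(d_lab_store)}, require {at(bay), open(d_bay_hall)}
    → {at(bay), open(d_bay_hall), open(d_bay_store), open(d_hall_lab), open(d_lab_store)}
  through step 1 (unlock(d_bay_hall)): drop {open(d_bay_hall)}, keep {at(bay), open(d_bay_store), open(d_hall_lab), open(d_lab_store)}, require {have(k2), locked(d_bay_hall)}
    → {at(bay), have(k2), locked(d_bay_hall), open(d_bay_store), open(d_hall_lab), open(d_lab_store)}

== RESULT ==
["at(bay)", "have(k2)", "locked(d_bay_hall)", "open(d_bay_store)", "open(d_hall_lab)", "open(d_lab_store)"]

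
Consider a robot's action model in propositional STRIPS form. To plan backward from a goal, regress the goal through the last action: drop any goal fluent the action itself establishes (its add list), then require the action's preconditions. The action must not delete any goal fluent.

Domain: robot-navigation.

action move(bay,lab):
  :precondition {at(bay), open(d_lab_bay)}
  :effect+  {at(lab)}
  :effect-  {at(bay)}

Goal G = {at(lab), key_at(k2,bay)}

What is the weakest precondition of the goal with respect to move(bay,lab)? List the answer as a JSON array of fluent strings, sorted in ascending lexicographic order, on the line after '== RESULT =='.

Compute (G \ add) ∪ pre:
  G ∩ del = {}  (empty — regression defined)
  G \ add = {at(lab), key_at(k2,bay)} \ {at(lab)} = {key_at(k2,bay)}
  ∪ pre   = {key_at(k2,bay)} ∪ {at(bay), open(d_lab_bay)}
          = {at(bay), key_at(k2,bay), open(d_lab_bay)}

== RESULT ==
["at(bay)", "key_at(k2,bay)", "open(d_lab_bay)"]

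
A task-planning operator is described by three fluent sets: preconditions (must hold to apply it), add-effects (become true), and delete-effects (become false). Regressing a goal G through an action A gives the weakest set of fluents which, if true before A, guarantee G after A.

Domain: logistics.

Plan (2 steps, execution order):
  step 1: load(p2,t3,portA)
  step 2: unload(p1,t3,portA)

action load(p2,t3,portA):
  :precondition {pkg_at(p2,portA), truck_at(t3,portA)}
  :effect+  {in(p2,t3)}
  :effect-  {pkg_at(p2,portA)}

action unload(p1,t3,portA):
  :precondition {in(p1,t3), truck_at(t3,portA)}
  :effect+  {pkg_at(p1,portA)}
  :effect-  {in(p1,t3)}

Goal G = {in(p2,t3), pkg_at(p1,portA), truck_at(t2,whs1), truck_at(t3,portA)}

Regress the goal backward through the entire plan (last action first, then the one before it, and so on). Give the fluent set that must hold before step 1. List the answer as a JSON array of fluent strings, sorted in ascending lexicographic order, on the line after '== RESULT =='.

Regress step by step:
  through step 2 (unload(p1,t3,portA)): drop {pkg_at(p1,portA)}, keep {in(p2,t3), truck_at(t2,whs1), truck_at(t3,portA)}, require {in(p1,t3), truck_at(t3,portA)}
    → {in(p1,t3), in(p2,t3), truck_at(t2,whs1), truck_at(t3,portA)}
  through step 1 (load(p2,t3,portA)): drop {in(p2,t3)}, keep {in(p1,t3), truck_at(t2,whs1), truck_at(t3,portA)}, require {pkg_at(p2,portA), truck_at(t3,portA)}
    → {in(p1,t3), pkg_at(p2,portA), truck_at(t2,whs1), truck_at(t3,portA)}

== RESULT ==
["in(p1,t3)", "pkg_at(p2,portA)", "truck_at(t2,whs1)", "truck_at(t3,portA)"]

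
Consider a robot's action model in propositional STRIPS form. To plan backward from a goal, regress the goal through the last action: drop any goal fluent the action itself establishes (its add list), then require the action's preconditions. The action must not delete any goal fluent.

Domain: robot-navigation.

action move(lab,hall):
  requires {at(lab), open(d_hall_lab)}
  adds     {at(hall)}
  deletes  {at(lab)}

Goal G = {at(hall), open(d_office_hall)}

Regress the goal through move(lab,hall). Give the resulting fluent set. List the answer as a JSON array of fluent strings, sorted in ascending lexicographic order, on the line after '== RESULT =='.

Regress:
  G ∩ del = {}  (empty — regression defined)
  G \ add = {at(hall), open(d_office_hall)} \ {at(hall)} = {open(d_office_hall)}
  ∪ pre   = {open(d_office_hall)} ∪ {at(lab), open(d_hall_lab)}
          = {at(lab), open(d_hall_lab), open(d_office_hall)}

== RESULT ==
["at(lab)", "open(d_hall_lab)", "open(d_office_hall)"]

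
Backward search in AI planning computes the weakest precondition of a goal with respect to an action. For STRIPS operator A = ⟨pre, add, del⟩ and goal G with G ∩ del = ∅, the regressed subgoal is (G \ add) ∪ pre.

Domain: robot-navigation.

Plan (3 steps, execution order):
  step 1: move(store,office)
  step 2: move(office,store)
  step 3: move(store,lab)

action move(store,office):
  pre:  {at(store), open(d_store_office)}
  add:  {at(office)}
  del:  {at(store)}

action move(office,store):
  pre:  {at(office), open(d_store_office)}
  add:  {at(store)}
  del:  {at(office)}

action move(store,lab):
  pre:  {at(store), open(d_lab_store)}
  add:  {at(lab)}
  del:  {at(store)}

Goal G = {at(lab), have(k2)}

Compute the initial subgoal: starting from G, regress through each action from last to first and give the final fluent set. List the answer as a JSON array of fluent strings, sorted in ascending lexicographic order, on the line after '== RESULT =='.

Work backward from the goal:
  through step 3 (move(store,lab)): drop {at(lab)}, keep {have(k2)}, require {at(store), open(d_lab_store)}
    → {at(store), have(k2), open(d_lab_store)}
  through step 2 (move(office,store)): drop {at(store)}, keep {have(k2), open(d_lab_store)}, require {at(office), open(d_store_office)}
    → {at(office), have(k2), open(d_lab_store), open(d_store_office)}
  through step 1 (move(store,office)): drop {at(office)}, keep {have(k2), open(d_lab_store), open(d_store_office)}, require {at(store), open(d_store_office)}
    → {at(store), have(k2), open(d_lab_store), open(d_store_office)}

== RESULT ==
["at(store)", "have(k2)", "open(d_lab_store)", "open(d_store_office)"]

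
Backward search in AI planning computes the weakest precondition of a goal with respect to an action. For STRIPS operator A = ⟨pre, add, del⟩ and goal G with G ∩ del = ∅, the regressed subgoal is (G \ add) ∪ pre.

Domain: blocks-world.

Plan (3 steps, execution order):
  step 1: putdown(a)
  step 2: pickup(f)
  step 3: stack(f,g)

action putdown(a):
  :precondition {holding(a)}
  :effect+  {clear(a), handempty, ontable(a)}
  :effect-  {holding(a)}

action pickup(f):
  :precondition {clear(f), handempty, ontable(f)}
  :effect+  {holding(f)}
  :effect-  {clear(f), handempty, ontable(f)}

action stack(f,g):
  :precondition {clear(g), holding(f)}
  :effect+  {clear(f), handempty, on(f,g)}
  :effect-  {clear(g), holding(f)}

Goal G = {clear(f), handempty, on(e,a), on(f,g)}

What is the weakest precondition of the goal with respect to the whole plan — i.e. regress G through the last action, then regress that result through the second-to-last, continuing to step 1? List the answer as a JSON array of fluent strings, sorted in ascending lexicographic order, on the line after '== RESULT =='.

Work backward from the goal:
  through step 3 (stack(f,g)): drop {clear(f), handempty, on(f,g)}, keep {on(e,a)}, require {clear(g), holding(f)}
    → {clear(g), holding(f), on(e,a)}
  through step 2 (pickup(f)): drop {holding(f)}, keep {clear(g), on(e,a)}, require {clear(f), handempty, ontable(f)}
    → {clear(f), clear(g), handempty, on(e,a), ontable(f)}
  through step 1 (putdown(a)): drop {handempty}, keep {clear(f), clear(g), on(e,a), ontable(f)}, require {holding(a)}
    → {clear(f), clear(g), holding(a), on(e,a), ontable(f)}

== RESULT ==
["clear(f)", "clear(g)", "holding(a)", "on(e,a)", "ontable(f)"]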